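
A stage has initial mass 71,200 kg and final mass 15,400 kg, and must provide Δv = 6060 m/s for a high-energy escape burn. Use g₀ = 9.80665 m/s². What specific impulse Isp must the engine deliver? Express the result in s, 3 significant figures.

ln(m₀/m_f) = ln(71200/15400) = ln(4.623) = 1.5311.
From the ideal rocket equation, v_e = Δv / ln(m₀/m_f) = 6060 / 1.5311 = 3957.9 m/s.
Isp = v_e / g₀ = 3957.9 / 9.80665 = 403.6 s.

Isp ≈ 404 s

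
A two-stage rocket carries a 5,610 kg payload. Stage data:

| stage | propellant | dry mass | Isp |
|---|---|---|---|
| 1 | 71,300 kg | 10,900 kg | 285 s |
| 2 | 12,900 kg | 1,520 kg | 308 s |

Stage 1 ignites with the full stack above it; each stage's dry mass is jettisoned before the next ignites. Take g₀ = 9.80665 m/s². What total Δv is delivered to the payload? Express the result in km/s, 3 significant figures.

Δv ≈ 6.46 km/s

Ignition mass of stage 1 = 71,300+10,900 + 12,900+1,520 + 5,610 = 102,230 kg.
Stage 1: m₀ = 102,230 kg, m_f = 102,230 − 71,300 = 30,930 kg; Δv = 285×9.80665×ln(3.305) = 2794.9×1.1955 ≈ 3341 m/s.
Stage 2: m₀ = 20,030 kg, m_f = 20,030 − 12,900 = 7,130 kg; Δv = 308×9.80665×ln(2.809) = 3020.4×1.0329 ≈ 3120 m/s.
Total Δv = 3341 + 3120 = 6461 m/s.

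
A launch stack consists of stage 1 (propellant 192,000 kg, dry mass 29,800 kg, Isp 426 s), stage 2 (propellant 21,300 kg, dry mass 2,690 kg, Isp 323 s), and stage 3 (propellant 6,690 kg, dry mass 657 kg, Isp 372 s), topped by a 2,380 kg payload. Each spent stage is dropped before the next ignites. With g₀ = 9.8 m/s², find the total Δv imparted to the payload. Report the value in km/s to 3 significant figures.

Ignition mass of stage 1 = 192,000+29,800 + 21,300+2,690 + 6,690+657 + 2,380 = 255,517 kg.
Stage 1: m₀ = 255,517 kg, m_f = 255,517 − 192,000 = 63,517 kg; Δv = 426×9.8×ln(4.023) = 4174.8×1.3920 ≈ 5811 m/s.
Stage 2: m₀ = 33,717 kg, m_f = 33,717 − 21,300 = 12,417 kg; Δv = 323×9.8×ln(2.715) = 3165.4×0.9989 ≈ 3162 m/s.
Stage 3: m₀ = 9,727 kg, m_f = 9,727 − 6,690 = 3,037 kg; Δv = 372×9.8×ln(3.203) = 3645.6×1.1640 ≈ 4244 m/s.
Total Δv = 5811 + 3162 + 4244 = 13217 m/s.

Δv ≈ 13.2 km/s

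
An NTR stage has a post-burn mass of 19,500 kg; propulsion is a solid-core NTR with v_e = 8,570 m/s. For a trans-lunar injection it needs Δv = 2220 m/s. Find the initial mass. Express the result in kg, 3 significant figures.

initial mass ≈ 25300 kg

m₀/m_f = exp(Δv / v_e) = exp(2220 / 8570.0) = exp(0.2590) = 1.2957.
m₀ = m_f × 1.2957 = 19,500 × 1.2957 = 25,266.2 kg.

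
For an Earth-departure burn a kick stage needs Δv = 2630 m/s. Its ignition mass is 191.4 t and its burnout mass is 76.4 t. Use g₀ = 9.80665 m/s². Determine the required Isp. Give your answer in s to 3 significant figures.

ln(m₀/m_f) = ln(191400/76400) = ln(2.505) = 0.9184.
Rocket equation: v_e = Δv / ln(m₀/m_f) = 2630 / 0.9184 = 2863.7 m/s.
Isp = v_e / g₀ = 2863.7 / 9.80665 = 292.0 s.

Isp ≈ 292 s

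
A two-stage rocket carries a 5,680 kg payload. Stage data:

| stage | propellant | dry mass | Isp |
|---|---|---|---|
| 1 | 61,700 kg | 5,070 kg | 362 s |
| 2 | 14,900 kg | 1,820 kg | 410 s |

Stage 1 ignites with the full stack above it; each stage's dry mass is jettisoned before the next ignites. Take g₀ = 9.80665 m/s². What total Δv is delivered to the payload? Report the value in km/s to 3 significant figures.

Δv ≈ 8.58 km/s

Ignition mass of stage 1 = 61,700+5,070 + 14,900+1,820 + 5,680 = 89,170 kg.
Stage 1: m₀ = 89,170 kg, m_f = 89,170 − 61,700 = 27,470 kg; Δv = 362×9.80665×ln(3.246) = 3550.0×1.1775 ≈ 4180 m/s.
Stage 2: m₀ = 22,400 kg, m_f = 22,400 − 14,900 = 7,500 kg; Δv = 410×9.80665×ln(2.987) = 4020.7×1.0942 ≈ 4399 m/s.
Total Δv = 4180 + 4399 = 8579 m/s.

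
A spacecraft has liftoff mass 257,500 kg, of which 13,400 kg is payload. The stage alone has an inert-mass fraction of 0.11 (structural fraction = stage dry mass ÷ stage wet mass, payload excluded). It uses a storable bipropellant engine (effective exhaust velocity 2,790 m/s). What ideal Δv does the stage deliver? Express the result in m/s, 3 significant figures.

Stage wet mass = m₀ − payload = 257,500 − 13,400 = 244,100 kg.
Stage dry mass = ε × stage wet mass = 0.11 × 244,100 = 26,851 kg.
Burnout mass m_f = stage dry + payload = 26,851 + 13,400 = 40,251 kg.
Rocket equation: Δv = v_e · ln(257,500/40,251) = 2790.0 × ln(6.397) = 2790.0 × 1.8559 ≈ 5178 m/s.

Δv ≈ 5180 m/s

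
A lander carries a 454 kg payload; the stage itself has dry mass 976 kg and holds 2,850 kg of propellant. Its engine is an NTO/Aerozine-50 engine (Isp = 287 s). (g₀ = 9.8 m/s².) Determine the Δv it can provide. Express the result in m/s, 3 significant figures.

Δv ≈ 3080 m/s

v_e = Isp · g₀ = 287 × 9.8 = 2812.6 m/s.
m₀ = payload + dry + propellant = 454 + 976 + 2,850 = 4,280 kg.
m_f = payload + dry = 454 + 976 = 1,430 kg.
Δv = v_e · ln(m₀/m_f) = 2812.6 × ln(2.993) = 2812.6 × 1.0963 ≈ 3083.4 m/s.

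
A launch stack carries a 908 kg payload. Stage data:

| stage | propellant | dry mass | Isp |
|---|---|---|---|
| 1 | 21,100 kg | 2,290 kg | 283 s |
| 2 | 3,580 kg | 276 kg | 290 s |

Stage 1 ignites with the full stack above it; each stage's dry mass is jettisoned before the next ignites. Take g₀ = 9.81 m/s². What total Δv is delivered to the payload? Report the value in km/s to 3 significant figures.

Δv ≈ 7.80 km/s

Ignition mass of stage 1 = 21,100+2,290 + 3,580+276 + 908 = 28,154 kg.
Stage 1: m₀ = 28,154 kg, m_f = 28,154 − 21,100 = 7,054 kg; Δv = 283×9.81×ln(3.991) = 2776.2×1.3841 ≈ 3843 m/s.
Stage 2: m₀ = 4,764 kg, m_f = 4,764 − 3,580 = 1,184 kg; Δv = 290×9.81×ln(4.024) = 2844.9×1.3922 ≈ 3961 m/s.
Total Δv = 3843 + 3961 = 7804 m/s.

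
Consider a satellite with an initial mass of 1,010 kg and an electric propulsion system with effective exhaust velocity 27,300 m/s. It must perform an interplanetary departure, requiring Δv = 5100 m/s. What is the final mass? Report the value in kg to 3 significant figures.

final mass ≈ 838 kg

m₀/m_f = exp(Δv / v_e) = exp(5100 / 27300.0) = exp(0.1868) = 1.2054.
m_f = m₀ / 1.2054 = 1,010 / 1.2054 = 837.896 kg.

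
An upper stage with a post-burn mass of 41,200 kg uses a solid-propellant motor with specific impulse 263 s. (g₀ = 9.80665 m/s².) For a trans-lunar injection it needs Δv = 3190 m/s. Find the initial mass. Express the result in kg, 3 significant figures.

initial mass ≈ 142000 kg

v_e = Isp · g₀ = 263 × 9.80665 = 2579.1 m/s.
From the ideal rocket equation, m₀/m_f = exp(Δv / v_e) = exp(3190 / 2579.1) = exp(1.2368) = 3.4447.
m₀ = m_f × 3.4447 = 41,200 × 3.4447 = 141,922 kg.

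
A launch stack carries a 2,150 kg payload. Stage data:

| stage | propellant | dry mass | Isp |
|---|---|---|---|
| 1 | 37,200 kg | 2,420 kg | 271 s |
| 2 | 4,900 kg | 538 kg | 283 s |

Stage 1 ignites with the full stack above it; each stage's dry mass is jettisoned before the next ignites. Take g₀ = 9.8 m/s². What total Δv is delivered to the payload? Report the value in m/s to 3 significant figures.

Δv ≈ 7000 m/s

Ignition mass of stage 1 = 37,200+2,420 + 4,900+538 + 2,150 = 47,208 kg.
Stage 1: m₀ = 47,208 kg, m_f = 47,208 − 37,200 = 10,008 kg; Δv = 271×9.8×ln(4.717) = 2655.8×1.5512 ≈ 4120 m/s.
Stage 2: m₀ = 7,588 kg, m_f = 7,588 − 4,900 = 2,688 kg; Δv = 283×9.8×ln(2.823) = 2773.4×1.0378 ≈ 2878 m/s.
Total Δv = 4120 + 2878 = 6998 m/s.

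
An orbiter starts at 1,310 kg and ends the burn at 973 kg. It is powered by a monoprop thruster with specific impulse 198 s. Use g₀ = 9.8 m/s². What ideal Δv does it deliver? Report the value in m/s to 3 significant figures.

v_e = Isp · g₀ = 198 × 9.8 = 1940.4 m/s.
From the ideal rocket equation, Δv = v_e · ln(m₀/m_f) = 1940.4 × ln(1.346) = 1940.4 × 0.2974 ≈ 577.1 m/s.

Δv ≈ 577 m/s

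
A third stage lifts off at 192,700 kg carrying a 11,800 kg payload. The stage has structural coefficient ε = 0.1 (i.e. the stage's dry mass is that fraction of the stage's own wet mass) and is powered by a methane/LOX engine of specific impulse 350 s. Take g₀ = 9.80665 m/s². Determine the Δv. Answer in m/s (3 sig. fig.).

Δv ≈ 6400 m/s

Stage wet mass = m₀ − payload = 192,700 − 11,800 = 180,900 kg.
Stage dry mass = ε × stage wet mass = 0.1 × 180,900 = 18,090 kg.
Burnout mass m_f = stage dry + payload = 18,090 + 11,800 = 29,890 kg.
v_e = Isp · g₀ = 350 × 9.80665 = 3432.3 m/s.
Δv = v_e · ln(192,700/29,890) = 3432.3 × ln(6.447) = 3432.3 × 1.8636 ≈ 6397 m/s.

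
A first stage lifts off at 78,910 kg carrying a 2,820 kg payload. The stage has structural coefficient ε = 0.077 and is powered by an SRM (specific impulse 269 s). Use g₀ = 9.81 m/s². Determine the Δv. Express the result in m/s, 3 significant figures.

Stage wet mass = m₀ − payload = 78,910 − 2,820 = 76,090 kg.
Stage dry mass = ε × stage wet mass = 0.077 × 76,090 = 5,858.93 kg.
Burnout mass m_f = stage dry + payload = 5,858.93 + 2,820 = 8,678.93 kg.
v_e = Isp · g₀ = 269 × 9.81 = 2638.9 m/s.
From the ideal rocket equation, Δv = v_e · ln(78,910/8,678.93) = 2638.9 × ln(9.092) = 2638.9 × 2.2074 ≈ 5825 m/s.

Δv ≈ 5830 m/s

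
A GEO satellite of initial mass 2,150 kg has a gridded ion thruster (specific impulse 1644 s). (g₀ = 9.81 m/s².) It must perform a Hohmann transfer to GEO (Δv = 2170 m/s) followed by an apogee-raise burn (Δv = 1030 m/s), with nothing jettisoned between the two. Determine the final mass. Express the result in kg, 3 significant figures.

v_e = Isp · g₀ = 1644 × 9.81 = 16127.6 m/s.
After the first burn: m = 2150 × exp(−2170/16127.6) = 2150 × 0.87411 = 1,879.34 kg.
After the second burn: m = 1,879.34 × exp(−1030/16127.6) = 1,879.34 × 0.93813 = 1,763.07 kg.

final mass ≈ 1760 kg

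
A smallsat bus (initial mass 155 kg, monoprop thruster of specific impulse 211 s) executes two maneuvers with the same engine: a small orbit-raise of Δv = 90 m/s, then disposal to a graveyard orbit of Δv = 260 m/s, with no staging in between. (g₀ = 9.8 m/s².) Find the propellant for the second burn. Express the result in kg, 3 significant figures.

v_e = Isp · g₀ = 211 × 9.8 = 2067.8 m/s.
After the first burn: m = 155 × exp(−90/2067.8) = 155 × 0.95741 = 148.399 kg.
After the second burn: m = 148.399 × exp(−260/2067.8) = 148.399 × 0.88185 = 130.866 kg.
Second-burn propellant = 148.399 − 130.866 = 17.533 kg.

propellant for the second burn ≈ 17.5 kg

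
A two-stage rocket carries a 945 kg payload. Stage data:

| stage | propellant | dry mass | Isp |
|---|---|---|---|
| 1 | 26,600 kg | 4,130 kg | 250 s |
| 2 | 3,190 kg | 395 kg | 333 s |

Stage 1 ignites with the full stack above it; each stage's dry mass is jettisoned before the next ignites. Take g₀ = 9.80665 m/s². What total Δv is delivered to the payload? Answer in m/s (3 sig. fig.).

Δv ≈ 7420 m/s

Ignition mass of stage 1 = 26,600+4,130 + 3,190+395 + 945 = 35,260 kg.
Stage 1: m₀ = 35,260 kg, m_f = 35,260 − 26,600 = 8,660 kg; Δv = 250×9.80665×ln(4.072) = 2451.7×1.4040 ≈ 3442 m/s.
Stage 2: m₀ = 4,530 kg, m_f = 4,530 − 3,190 = 1,340 kg; Δv = 333×9.80665×ln(3.381) = 3265.6×1.2181 ≈ 3978 m/s.
Total Δv = 3442 + 3978 = 7420 m/s.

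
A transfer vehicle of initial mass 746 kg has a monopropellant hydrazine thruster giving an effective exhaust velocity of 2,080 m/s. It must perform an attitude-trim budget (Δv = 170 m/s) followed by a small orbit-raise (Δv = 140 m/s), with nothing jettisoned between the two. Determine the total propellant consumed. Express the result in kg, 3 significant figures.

total propellant consumed ≈ 103 kg

After the first burn: m = 746 × exp(−170/2080.0) = 746 × 0.92152 = 687.454 kg.
After the second burn: m = 687.454 × exp(−140/2080.0) = 687.454 × 0.93491 = 642.708 kg.
Total propellant = m₀ − m_final = 746 − 642.708 = 103.292 kg.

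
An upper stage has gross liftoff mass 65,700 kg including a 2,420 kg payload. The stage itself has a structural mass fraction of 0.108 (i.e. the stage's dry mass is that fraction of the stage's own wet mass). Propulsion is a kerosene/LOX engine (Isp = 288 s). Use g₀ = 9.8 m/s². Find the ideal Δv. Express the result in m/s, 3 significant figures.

Δv ≈ 5530 m/s

Stage wet mass = m₀ − payload = 65,700 − 2,420 = 63,280 kg.
Stage dry mass = ε × stage wet mass = 0.108 × 63,280 = 6,834.24 kg.
Burnout mass m_f = stage dry + payload = 6,834.24 + 2,420 = 9,254.24 kg.
v_e = Isp · g₀ = 288 × 9.8 = 2822.4 m/s.
From the ideal rocket equation, Δv = v_e · ln(65,700/9,254.24) = 2822.4 × ln(7.099) = 2822.4 × 1.9600 ≈ 5532 m/s.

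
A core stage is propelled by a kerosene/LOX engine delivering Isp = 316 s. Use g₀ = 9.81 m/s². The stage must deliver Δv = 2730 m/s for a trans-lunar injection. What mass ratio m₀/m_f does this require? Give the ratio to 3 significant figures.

v_e = Isp · g₀ = 316 × 9.81 = 3100.0 m/s.
From the ideal rocket equation, m₀/m_f = exp(Δv / v_e) = exp(2730 / 3100.0) = exp(0.8807) = 2.4125.

mass ratio ≈ 2.41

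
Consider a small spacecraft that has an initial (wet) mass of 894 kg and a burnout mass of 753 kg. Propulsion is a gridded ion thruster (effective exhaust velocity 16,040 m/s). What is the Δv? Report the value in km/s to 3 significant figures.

Δv = v_e · ln(m₀/m_f) = 16040.0 × ln(1.187) = 16040.0 × 0.1716 ≈ 2753.1 m/s.

Δv ≈ 2.75 km/s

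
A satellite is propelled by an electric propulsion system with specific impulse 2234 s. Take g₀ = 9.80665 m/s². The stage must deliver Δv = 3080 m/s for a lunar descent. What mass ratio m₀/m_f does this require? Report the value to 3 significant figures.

v_e = Isp · g₀ = 2234 × 9.80665 = 21908.1 m/s.
From the ideal rocket equation, m₀/m_f = exp(Δv / v_e) = exp(3080 / 21908.1) = exp(0.1406) = 1.1509.

mass ratio ≈ 1.15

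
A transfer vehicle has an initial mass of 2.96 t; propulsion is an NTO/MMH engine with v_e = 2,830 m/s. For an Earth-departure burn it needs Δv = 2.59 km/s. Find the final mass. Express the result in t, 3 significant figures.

m₀/m_f = exp(Δv / v_e) = exp(2590 / 2830.0) = exp(0.9152) = 2.4973.
m_f = m₀ / 2.4973 = 2.96 / 2.4973 = 1.18528 t.

final mass ≈ 1.19 t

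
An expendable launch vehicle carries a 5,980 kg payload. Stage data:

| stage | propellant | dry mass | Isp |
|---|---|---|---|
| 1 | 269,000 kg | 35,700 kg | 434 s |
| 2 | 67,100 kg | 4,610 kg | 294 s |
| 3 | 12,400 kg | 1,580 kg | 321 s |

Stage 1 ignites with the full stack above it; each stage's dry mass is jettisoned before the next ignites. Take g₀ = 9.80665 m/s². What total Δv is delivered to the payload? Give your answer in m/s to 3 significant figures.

Ignition mass of stage 1 = 269,000+35,700 + 67,100+4,610 + 12,400+1,580 + 5,980 = 396,370 kg.
Stage 1: m₀ = 396,370 kg, m_f = 396,370 − 269,000 = 127,370 kg; Δv = 434×9.80665×ln(3.112) = 4256.1×1.1353 ≈ 4832 m/s.
Stage 2: m₀ = 91,670 kg, m_f = 91,670 − 67,100 = 24,570 kg; Δv = 294×9.80665×ln(3.731) = 2883.2×1.3167 ≈ 3796 m/s.
Stage 3: m₀ = 19,960 kg, m_f = 19,960 − 12,400 = 7,560 kg; Δv = 321×9.80665×ln(2.64) = 3147.9×0.9709 ≈ 3056 m/s.
Total Δv = 4832 + 3796 + 3056 = 11684 m/s.

Δv ≈ 11700 m/s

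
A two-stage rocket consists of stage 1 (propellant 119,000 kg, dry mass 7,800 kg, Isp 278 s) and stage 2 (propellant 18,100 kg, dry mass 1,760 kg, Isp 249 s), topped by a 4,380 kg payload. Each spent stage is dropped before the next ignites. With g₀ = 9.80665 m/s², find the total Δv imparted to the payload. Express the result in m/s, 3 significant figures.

Δv ≈ 7580 m/s

Ignition mass of stage 1 = 119,000+7,800 + 18,100+1,760 + 4,380 = 151,040 kg.
Stage 1: m₀ = 151,040 kg, m_f = 151,040 − 119,000 = 32,040 kg; Δv = 278×9.80665×ln(4.714) = 2726.2×1.5506 ≈ 4227 m/s.
Stage 2: m₀ = 24,240 kg, m_f = 24,240 − 18,100 = 6,140 kg; Δv = 249×9.80665×ln(3.948) = 2441.9×1.3732 ≈ 3353 m/s.
Total Δv = 4227 + 3353 = 7580 m/s.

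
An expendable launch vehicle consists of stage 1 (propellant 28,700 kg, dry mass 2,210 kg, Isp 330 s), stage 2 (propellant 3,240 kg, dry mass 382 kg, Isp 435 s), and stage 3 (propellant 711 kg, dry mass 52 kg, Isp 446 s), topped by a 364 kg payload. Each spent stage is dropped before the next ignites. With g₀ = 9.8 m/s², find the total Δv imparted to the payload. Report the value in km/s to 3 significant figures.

Ignition mass of stage 1 = 28,700+2,210 + 3,240+382 + 711+52 + 364 = 35,659 kg.
Stage 1: m₀ = 35,659 kg, m_f = 35,659 − 28,700 = 6,959 kg; Δv = 330×9.8×ln(5.124) = 3234.0×1.6340 ≈ 5284 m/s.
Stage 2: m₀ = 4,749 kg, m_f = 4,749 − 3,240 = 1,509 kg; Δv = 435×9.8×ln(3.147) = 4263.0×1.1465 ≈ 4887 m/s.
Stage 3: m₀ = 1,127 kg, m_f = 1,127 − 711 = 416 kg; Δv = 446×9.8×ln(2.709) = 4370.8×0.9966 ≈ 4356 m/s.
Total Δv = 5284 + 4887 + 4356 = 14527 m/s.

Δv ≈ 14.5 km/s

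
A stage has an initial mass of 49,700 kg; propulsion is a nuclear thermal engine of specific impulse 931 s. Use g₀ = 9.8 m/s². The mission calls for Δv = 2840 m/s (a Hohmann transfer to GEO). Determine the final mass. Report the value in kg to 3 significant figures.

final mass ≈ 36400 kg

v_e = Isp · g₀ = 931 × 9.8 = 9123.8 m/s.
By the Tsiolkovsky rocket equation, m₀/m_f = exp(Δv / v_e) = exp(2840 / 9123.8) = exp(0.3113) = 1.3652.
m_f = m₀ / 1.3652 = 49,700 / 1.3652 = 36,404.9 kg.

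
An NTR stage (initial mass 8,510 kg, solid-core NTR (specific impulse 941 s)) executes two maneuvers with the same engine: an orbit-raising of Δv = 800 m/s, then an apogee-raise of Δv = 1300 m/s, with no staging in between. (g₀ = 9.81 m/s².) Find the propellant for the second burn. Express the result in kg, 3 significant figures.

v_e = Isp · g₀ = 941 × 9.81 = 9231.2 m/s.
After the first burn: m = 8510 × exp(−800/9231.2) = 8510 × 0.91699 = 7,803.58 kg.
After the second burn: m = 7,803.58 × exp(−1300/9231.2) = 7,803.58 × 0.86864 = 6,778.5 kg.
Second-burn propellant = 7,803.58 − 6,778.5 = 1,025.08 kg.

propellant for the second burn ≈ 1030 kg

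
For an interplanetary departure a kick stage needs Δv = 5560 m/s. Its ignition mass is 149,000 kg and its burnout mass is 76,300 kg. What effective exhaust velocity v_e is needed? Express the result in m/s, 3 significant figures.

ln(m₀/m_f) = ln(149000/76300) = ln(1.953) = 0.6693.
From the ideal rocket equation, v_e = Δv / ln(m₀/m_f) = 5560 / 0.6693 = 8307.5 m/s.

v_e ≈ 8310 m/s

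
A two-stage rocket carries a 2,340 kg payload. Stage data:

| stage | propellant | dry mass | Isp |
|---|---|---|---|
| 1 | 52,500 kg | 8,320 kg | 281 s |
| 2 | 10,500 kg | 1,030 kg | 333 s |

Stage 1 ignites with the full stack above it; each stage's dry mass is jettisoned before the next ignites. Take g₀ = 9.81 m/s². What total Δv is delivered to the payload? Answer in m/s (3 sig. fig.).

Ignition mass of stage 1 = 52,500+8,320 + 10,500+1,030 + 2,340 = 74,690 kg.
Stage 1: m₀ = 74,690 kg, m_f = 74,690 − 52,500 = 22,190 kg; Δv = 281×9.81×ln(3.366) = 2756.6×1.2137 ≈ 3346 m/s.
Stage 2: m₀ = 13,870 kg, m_f = 13,870 − 10,500 = 3,370 kg; Δv = 333×9.81×ln(4.116) = 3266.7×1.4148 ≈ 4622 m/s.
Total Δv = 3346 + 4622 = 7968 m/s.

Δv ≈ 7970 m/s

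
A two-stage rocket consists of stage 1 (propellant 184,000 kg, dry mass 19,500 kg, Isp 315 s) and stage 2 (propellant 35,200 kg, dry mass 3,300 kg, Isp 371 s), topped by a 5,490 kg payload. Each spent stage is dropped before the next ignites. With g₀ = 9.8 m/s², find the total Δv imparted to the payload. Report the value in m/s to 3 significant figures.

Δv ≈ 10100 m/s

Ignition mass of stage 1 = 184,000+19,500 + 35,200+3,300 + 5,490 = 247,490 kg.
Stage 1: m₀ = 247,490 kg, m_f = 247,490 − 184,000 = 63,490 kg; Δv = 315×9.8×ln(3.898) = 3087.0×1.3605 ≈ 4200 m/s.
Stage 2: m₀ = 43,990 kg, m_f = 43,990 − 35,200 = 8,790 kg; Δv = 371×9.8×ln(5.005) = 3635.8×1.6103 ≈ 5855 m/s.
Total Δv = 4200 + 5855 = 10055 m/s.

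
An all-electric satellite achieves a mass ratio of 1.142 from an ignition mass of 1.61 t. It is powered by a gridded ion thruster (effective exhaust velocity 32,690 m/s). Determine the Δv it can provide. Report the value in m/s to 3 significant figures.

Δv = v_e · ln(1.142) = 32690.0 × 0.1328 ≈ 4340.6 m/s.

Δv ≈ 4340 m/s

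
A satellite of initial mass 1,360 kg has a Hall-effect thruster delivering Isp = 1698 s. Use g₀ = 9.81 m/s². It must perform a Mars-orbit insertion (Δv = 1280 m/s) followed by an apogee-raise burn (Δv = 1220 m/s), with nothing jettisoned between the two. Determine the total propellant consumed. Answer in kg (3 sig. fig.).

total propellant consumed ≈ 190 kg

v_e = Isp · g₀ = 1698 × 9.81 = 16657.4 m/s.
After the first burn: m = 1360 × exp(−1280/16657.4) = 1360 × 0.92604 = 1,259.41 kg.
After the second burn: m = 1,259.41 × exp(−1220/16657.4) = 1,259.41 × 0.92938 = 1,170.47 kg.
Total propellant = m₀ − m_final = 1360 − 1,170.47 = 189.53 kg.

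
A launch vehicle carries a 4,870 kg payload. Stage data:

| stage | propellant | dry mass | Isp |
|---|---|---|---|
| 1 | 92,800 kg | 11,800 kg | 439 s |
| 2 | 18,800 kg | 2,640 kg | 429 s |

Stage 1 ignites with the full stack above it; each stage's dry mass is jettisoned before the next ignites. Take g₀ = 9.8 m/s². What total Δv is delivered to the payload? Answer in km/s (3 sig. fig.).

Ignition mass of stage 1 = 92,800+11,800 + 18,800+2,640 + 4,870 = 130,910 kg.
Stage 1: m₀ = 130,910 kg, m_f = 130,910 − 92,800 = 38,110 kg; Δv = 439×9.8×ln(3.435) = 4302.2×1.2340 ≈ 5309 m/s.
Stage 2: m₀ = 26,310 kg, m_f = 26,310 − 18,800 = 7,510 kg; Δv = 429×9.8×ln(3.503) = 4204.2×1.2537 ≈ 5271 m/s.
Total Δv = 5309 + 5271 = 10580 m/s.

Δv ≈ 10.6 km/s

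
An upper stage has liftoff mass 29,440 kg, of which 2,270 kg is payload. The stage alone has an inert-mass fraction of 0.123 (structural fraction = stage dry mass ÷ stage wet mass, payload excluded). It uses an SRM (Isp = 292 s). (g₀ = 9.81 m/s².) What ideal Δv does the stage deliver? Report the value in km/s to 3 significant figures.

Δv ≈ 4.75 km/s

Stage wet mass = m₀ − payload = 29,440 − 2,270 = 27,170 kg.
Stage dry mass = ε × stage wet mass = 0.123 × 27,170 = 3,341.91 kg.
Burnout mass m_f = stage dry + payload = 3,341.91 + 2,270 = 5,611.91 kg.
v_e = Isp · g₀ = 292 × 9.81 = 2864.5 m/s.
Δv = v_e · ln(29,440/5,611.91) = 2864.5 × ln(5.246) = 2864.5 × 1.6575 ≈ 4748 m/s.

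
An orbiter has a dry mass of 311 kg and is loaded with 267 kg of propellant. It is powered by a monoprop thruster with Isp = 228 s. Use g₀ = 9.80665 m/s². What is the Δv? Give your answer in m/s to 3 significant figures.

Δv ≈ 1390 m/s

v_e = Isp · g₀ = 228 × 9.80665 = 2235.9 m/s.
m₀ = m_dry + m_prop = 311 + 267 = 578 kg.
By the Tsiolkovsky rocket equation, Δv = v_e · ln(m₀/m_f) = 2235.9 × ln(1.859) = 2235.9 × 0.6198 ≈ 1385.8 m/s.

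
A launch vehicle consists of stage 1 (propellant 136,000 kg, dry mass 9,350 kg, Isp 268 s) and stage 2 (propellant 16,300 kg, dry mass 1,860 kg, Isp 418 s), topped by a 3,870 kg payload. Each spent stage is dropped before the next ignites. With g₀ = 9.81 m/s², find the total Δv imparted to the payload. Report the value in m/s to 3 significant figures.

Δv ≈ 9920 m/s

Ignition mass of stage 1 = 136,000+9,350 + 16,300+1,860 + 3,870 = 167,380 kg.
Stage 1: m₀ = 167,380 kg, m_f = 167,380 − 136,000 = 31,380 kg; Δv = 268×9.81×ln(5.334) = 2629.1×1.6741 ≈ 4401 m/s.
Stage 2: m₀ = 22,030 kg, m_f = 22,030 − 16,300 = 5,730 kg; Δv = 418×9.81×ln(3.845) = 4100.6×1.3467 ≈ 5522 m/s.
Total Δv = 4401 + 5522 = 9923 m/s.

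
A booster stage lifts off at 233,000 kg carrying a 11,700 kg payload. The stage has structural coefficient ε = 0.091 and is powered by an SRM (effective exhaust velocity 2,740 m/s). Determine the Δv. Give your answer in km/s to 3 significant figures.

Δv ≈ 5.45 km/s

Stage wet mass = m₀ − payload = 233,000 − 11,700 = 221,300 kg.
Stage dry mass = ε × stage wet mass = 0.091 × 221,300 = 20,138.3 kg.
Burnout mass m_f = stage dry + payload = 20,138.3 + 11,700 = 31,838.3 kg.
Δv = v_e · ln(233,000/31,838.3) = 2740.0 × ln(7.318) = 2740.0 × 1.9904 ≈ 5454 m/s.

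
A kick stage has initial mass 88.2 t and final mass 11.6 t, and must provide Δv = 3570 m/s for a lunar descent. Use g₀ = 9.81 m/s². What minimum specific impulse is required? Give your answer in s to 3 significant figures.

ln(m₀/m_f) = ln(88200/11600) = ln(7.603) = 2.0286.
From the ideal rocket equation, v_e = Δv / ln(m₀/m_f) = 3570 / 2.0286 = 1759.8 m/s.
Isp = v_e / g₀ = 1759.8 / 9.81 = 179.4 s.

Isp ≈ 179 s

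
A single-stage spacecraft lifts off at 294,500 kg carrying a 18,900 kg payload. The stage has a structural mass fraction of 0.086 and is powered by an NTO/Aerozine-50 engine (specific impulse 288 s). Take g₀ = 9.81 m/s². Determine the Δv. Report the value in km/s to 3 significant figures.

Stage wet mass = m₀ − payload = 294,500 − 18,900 = 275,600 kg.
Stage dry mass = ε × stage wet mass = 0.086 × 275,600 = 23,701.6 kg.
Burnout mass m_f = stage dry + payload = 23,701.6 + 18,900 = 42,601.6 kg.
v_e = Isp · g₀ = 288 × 9.81 = 2825.3 m/s.
From the ideal rocket equation, Δv = v_e · ln(294,500/42,601.6) = 2825.3 × ln(6.913) = 2825.3 × 1.9334 ≈ 5462 m/s.

Δv ≈ 5.46 km/s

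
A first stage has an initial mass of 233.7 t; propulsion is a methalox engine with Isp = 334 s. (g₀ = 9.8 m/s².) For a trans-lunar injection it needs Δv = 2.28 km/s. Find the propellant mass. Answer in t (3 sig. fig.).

propellant mass ≈ 117 t

v_e = Isp · g₀ = 334 × 9.8 = 3273.2 m/s.
Rocket equation: m₀/m_f = exp(Δv / v_e) = exp(2280 / 3273.2) = exp(0.6966) = 2.0068.
m_f = 233.7 / 2.0068 = 116.454 t, so propellant = m₀ − m_f = 233.7 − 116.454 = 117.246 t.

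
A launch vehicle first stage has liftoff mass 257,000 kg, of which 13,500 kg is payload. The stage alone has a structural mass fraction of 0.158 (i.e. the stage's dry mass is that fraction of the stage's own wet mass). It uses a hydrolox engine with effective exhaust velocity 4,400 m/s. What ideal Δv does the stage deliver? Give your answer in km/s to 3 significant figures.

Δv ≈ 7.03 km/s

Stage wet mass = m₀ − payload = 257,000 − 13,500 = 243,500 kg.
Stage dry mass = ε × stage wet mass = 0.158 × 243,500 = 38,473 kg.
Burnout mass m_f = stage dry + payload = 38,473 + 13,500 = 51,973 kg.
Δv = v_e · ln(257,000/51,973) = 4400.0 × ln(4.945) = 4400.0 × 1.5984 ≈ 7033 m/s.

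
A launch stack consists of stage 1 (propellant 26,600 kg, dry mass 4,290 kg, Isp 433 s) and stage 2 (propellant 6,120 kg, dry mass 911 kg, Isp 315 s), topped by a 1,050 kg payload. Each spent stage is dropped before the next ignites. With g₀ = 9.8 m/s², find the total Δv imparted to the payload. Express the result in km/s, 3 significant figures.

Δv ≈ 9.24 km/s

Ignition mass of stage 1 = 26,600+4,290 + 6,120+911 + 1,050 = 38,971 kg.
Stage 1: m₀ = 38,971 kg, m_f = 38,971 − 26,600 = 12,371 kg; Δv = 433×9.8×ln(3.15) = 4243.4×1.1475 ≈ 4869 m/s.
Stage 2: m₀ = 8,081 kg, m_f = 8,081 − 6,120 = 1,961 kg; Δv = 315×9.8×ln(4.121) = 3087.0×1.4161 ≈ 4371 m/s.
Total Δv = 4869 + 4371 = 9240 m/s.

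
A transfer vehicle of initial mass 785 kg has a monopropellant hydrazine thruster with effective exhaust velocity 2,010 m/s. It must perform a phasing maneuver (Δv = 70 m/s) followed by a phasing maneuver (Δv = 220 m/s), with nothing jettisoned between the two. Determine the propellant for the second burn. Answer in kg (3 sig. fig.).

propellant for the second burn ≈ 78.6 kg

After the first burn: m = 785 × exp(−70/2010.0) = 785 × 0.96577 = 758.129 kg.
After the second burn: m = 758.129 × exp(−220/2010.0) = 758.129 × 0.89632 = 679.526 kg.
Second-burn propellant = 758.129 − 679.526 = 78.603 kg.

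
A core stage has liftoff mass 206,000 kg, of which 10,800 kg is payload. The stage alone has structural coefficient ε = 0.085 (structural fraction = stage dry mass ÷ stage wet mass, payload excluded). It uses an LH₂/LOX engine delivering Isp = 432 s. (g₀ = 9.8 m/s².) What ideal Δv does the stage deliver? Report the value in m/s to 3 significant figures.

Stage wet mass = m₀ − payload = 206,000 − 10,800 = 195,200 kg.
Stage dry mass = ε × stage wet mass = 0.085 × 195,200 = 16,592 kg.
Burnout mass m_f = stage dry + payload = 16,592 + 10,800 = 27,392 kg.
v_e = Isp · g₀ = 432 × 9.8 = 4233.6 m/s.
Δv = v_e · ln(206,000/27,392) = 4233.6 × ln(7.52) = 4233.6 × 2.0176 ≈ 8542 m/s.

Δv ≈ 8540 m/s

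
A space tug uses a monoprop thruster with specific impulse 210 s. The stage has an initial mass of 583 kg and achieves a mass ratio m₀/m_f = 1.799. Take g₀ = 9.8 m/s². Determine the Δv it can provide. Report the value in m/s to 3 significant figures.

v_e = Isp · g₀ = 210 × 9.8 = 2058.0 m/s.
Rocket equation: Δv = v_e · ln(1.799) = 2058.0 × 0.5872 ≈ 1208.5 m/s.

Δv ≈ 1210 m/s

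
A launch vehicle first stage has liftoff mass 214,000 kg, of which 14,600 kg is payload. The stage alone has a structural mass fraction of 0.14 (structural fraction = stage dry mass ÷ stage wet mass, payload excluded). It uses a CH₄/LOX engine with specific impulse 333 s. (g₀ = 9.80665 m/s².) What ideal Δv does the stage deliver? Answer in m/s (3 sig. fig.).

Stage wet mass = m₀ − payload = 214,000 − 14,600 = 199,400 kg.
Stage dry mass = ε × stage wet mass = 0.14 × 199,400 = 27,916 kg.
Burnout mass m_f = stage dry + payload = 27,916 + 14,600 = 42,516 kg.
v_e = Isp · g₀ = 333 × 9.80665 = 3265.6 m/s.
Δv = v_e · ln(214,000/42,516) = 3265.6 × ln(5.033) = 3265.6 × 1.6161 ≈ 5278 m/s.

Δv ≈ 5280 m/s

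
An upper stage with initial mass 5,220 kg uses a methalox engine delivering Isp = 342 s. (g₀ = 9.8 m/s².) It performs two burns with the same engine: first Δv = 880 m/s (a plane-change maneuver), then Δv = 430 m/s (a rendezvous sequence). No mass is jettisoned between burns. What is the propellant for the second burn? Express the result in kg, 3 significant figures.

propellant for the second burn ≈ 483 kg

v_e = Isp · g₀ = 342 × 9.8 = 3351.6 m/s.
After the first burn: m = 5220 × exp(−880/3351.6) = 5220 × 0.76908 = 4,014.6 kg.
After the second burn: m = 4,014.6 × exp(−430/3351.6) = 4,014.6 × 0.87959 = 3,531.2 kg.
Second-burn propellant = 4,014.6 − 3,531.2 = 483.4 kg.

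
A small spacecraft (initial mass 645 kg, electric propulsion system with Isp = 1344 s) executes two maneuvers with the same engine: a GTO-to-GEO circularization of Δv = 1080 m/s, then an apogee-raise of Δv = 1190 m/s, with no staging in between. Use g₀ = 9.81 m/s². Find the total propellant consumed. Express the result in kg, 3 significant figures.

total propellant consumed ≈ 102 kg

v_e = Isp · g₀ = 1344 × 9.81 = 13184.6 m/s.
After the first burn: m = 645 × exp(−1080/13184.6) = 645 × 0.92135 = 594.271 kg.
After the second burn: m = 594.271 × exp(−1190/13184.6) = 594.271 × 0.91370 = 542.985 kg.
Total propellant = m₀ − m_final = 645 − 542.985 = 102.015 kg.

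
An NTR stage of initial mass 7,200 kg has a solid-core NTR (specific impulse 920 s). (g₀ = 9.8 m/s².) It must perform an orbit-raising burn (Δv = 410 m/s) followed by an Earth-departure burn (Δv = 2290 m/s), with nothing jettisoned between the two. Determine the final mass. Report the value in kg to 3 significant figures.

final mass ≈ 5340 kg

v_e = Isp · g₀ = 920 × 9.8 = 9016.0 m/s.
After the first burn: m = 7200 × exp(−410/9016.0) = 7200 × 0.95554 = 6,879.89 kg.
After the second burn: m = 6,879.89 × exp(−2290/9016.0) = 6,879.89 × 0.77570 = 5,336.73 kg.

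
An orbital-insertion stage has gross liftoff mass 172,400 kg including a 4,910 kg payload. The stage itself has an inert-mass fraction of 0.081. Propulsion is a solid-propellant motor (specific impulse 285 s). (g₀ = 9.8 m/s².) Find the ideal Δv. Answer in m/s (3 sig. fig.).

Stage wet mass = m₀ − payload = 172,400 − 4,910 = 167,490 kg.
Stage dry mass = ε × stage wet mass = 0.081 × 167,490 = 13,566.7 kg.
Burnout mass m_f = stage dry + payload = 13,566.7 + 4,910 = 18,476.7 kg.
v_e = Isp · g₀ = 285 × 9.8 = 2793.0 m/s.
Rocket equation: Δv = v_e · ln(172,400/18,476.7) = 2793.0 × ln(9.331) = 2793.0 × 2.2333 ≈ 6238 m/s.

Δv ≈ 6240 m/s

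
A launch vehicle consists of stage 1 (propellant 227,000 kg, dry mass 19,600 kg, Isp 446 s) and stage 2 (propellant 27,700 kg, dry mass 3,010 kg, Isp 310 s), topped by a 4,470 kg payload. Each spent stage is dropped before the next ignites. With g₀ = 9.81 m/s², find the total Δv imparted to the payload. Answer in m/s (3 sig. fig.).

Δv ≈ 11900 m/s

Ignition mass of stage 1 = 227,000+19,600 + 27,700+3,010 + 4,470 = 281,780 kg.
Stage 1: m₀ = 281,780 kg, m_f = 281,780 − 227,000 = 54,780 kg; Δv = 446×9.81×ln(5.144) = 4375.3×1.6378 ≈ 7166 m/s.
Stage 2: m₀ = 35,180 kg, m_f = 35,180 − 27,700 = 7,480 kg; Δv = 310×9.81×ln(4.703) = 3041.1×1.5482 ≈ 4708 m/s.
Total Δv = 7166 + 4708 = 11874 m/s.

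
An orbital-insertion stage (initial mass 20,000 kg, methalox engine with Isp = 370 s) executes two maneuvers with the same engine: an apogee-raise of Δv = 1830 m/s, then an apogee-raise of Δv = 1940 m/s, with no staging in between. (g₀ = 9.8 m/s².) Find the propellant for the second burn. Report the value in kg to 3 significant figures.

v_e = Isp · g₀ = 370 × 9.8 = 3626.0 m/s.
After the first burn: m = 20000 × exp(−1830/3626.0) = 20000 × 0.60369 = 12,073.8 kg.
After the second burn: m = 12,073.8 × exp(−1940/3626.0) = 12,073.8 × 0.58565 = 7,071.02 kg.
Second-burn propellant = 12,073.8 − 7,071.02 = 5,002.78 kg.

propellant for the second burn ≈ 5000 kg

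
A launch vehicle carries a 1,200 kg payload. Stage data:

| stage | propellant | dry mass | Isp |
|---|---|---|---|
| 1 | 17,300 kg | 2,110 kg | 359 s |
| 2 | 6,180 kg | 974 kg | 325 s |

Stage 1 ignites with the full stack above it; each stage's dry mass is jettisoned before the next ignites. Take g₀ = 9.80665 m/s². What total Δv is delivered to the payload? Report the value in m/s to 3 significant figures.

Ignition mass of stage 1 = 17,300+2,110 + 6,180+974 + 1,200 = 27,764 kg.
Stage 1: m₀ = 27,764 kg, m_f = 27,764 − 17,300 = 10,464 kg; Δv = 359×9.80665×ln(2.653) = 3520.6×0.9758 ≈ 3435 m/s.
Stage 2: m₀ = 8,354 kg, m_f = 8,354 − 6,180 = 2,174 kg; Δv = 325×9.80665×ln(3.843) = 3187.2×1.3462 ≈ 4290 m/s.
Total Δv = 3435 + 4290 = 7725 m/s.

Δv ≈ 7730 m/s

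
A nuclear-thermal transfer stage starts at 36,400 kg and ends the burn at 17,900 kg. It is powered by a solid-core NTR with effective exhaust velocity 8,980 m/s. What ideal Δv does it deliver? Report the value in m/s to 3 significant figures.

Δv ≈ 6370 m/s

Δv = v_e · ln(m₀/m_f) = 8980.0 × ln(2.034) = 8980.0 × 0.7098 ≈ 6373.7 m/s.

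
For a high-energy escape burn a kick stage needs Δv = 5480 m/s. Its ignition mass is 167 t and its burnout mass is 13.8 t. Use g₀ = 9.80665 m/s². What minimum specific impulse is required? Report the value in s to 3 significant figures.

ln(m₀/m_f) = ln(167000/13800) = ln(12.1) = 2.4933.
Using Δv = v_e ln(m₀/m_f): v_e = Δv / ln(m₀/m_f) = 5480 / 2.4933 = 2197.9 m/s.
Isp = v_e / g₀ = 2197.9 / 9.80665 = 224.1 s.

Isp ≈ 224 s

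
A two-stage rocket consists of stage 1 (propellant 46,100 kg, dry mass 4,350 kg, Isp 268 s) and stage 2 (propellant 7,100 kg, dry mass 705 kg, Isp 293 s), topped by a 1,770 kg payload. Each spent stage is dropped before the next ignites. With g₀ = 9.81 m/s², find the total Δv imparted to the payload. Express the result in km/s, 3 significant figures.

Ignition mass of stage 1 = 46,100+4,350 + 7,100+705 + 1,770 = 60,025 kg.
Stage 1: m₀ = 60,025 kg, m_f = 60,025 − 46,100 = 13,925 kg; Δv = 268×9.81×ln(4.311) = 2629.1×1.4611 ≈ 3841 m/s.
Stage 2: m₀ = 9,575 kg, m_f = 9,575 − 7,100 = 2,475 kg; Δv = 293×9.81×ln(3.869) = 2874.3×1.3529 ≈ 3889 m/s.
Total Δv = 3841 + 3889 = 7730 m/s.

Δv ≈ 7.73 km/s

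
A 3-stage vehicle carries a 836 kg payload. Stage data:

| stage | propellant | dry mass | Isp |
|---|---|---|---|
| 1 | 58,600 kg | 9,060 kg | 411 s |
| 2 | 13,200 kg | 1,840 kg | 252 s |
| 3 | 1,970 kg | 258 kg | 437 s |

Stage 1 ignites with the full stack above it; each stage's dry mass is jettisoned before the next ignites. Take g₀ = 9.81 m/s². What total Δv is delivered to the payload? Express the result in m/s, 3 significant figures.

Δv ≈ 12300 m/s

Ignition mass of stage 1 = 58,600+9,060 + 13,200+1,840 + 1,970+258 + 836 = 85,764 kg.
Stage 1: m₀ = 85,764 kg, m_f = 85,764 − 58,600 = 27,164 kg; Δv = 411×9.81×ln(3.157) = 4031.9×1.1497 ≈ 4636 m/s.
Stage 2: m₀ = 18,104 kg, m_f = 18,104 − 13,200 = 4,904 kg; Δv = 252×9.81×ln(3.692) = 2472.1×1.3061 ≈ 3229 m/s.
Stage 3: m₀ = 3,064 kg, m_f = 3,064 − 1,970 = 1,094 kg; Δv = 437×9.81×ln(2.801) = 4287.0×1.0299 ≈ 4415 m/s.
Total Δv = 4636 + 3229 + 4415 = 12280 m/s.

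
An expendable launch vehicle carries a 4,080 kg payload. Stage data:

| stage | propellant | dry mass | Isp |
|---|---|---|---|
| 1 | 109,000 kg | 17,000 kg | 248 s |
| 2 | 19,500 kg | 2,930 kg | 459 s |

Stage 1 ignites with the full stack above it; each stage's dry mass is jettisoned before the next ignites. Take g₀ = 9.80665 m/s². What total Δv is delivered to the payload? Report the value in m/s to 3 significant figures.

Δv ≈ 9040 m/s

Ignition mass of stage 1 = 109,000+17,000 + 19,500+2,930 + 4,080 = 152,510 kg.
Stage 1: m₀ = 152,510 kg, m_f = 152,510 − 109,000 = 43,510 kg; Δv = 248×9.80665×ln(3.505) = 2432.0×1.2542 ≈ 3050 m/s.
Stage 2: m₀ = 26,510 kg, m_f = 26,510 − 19,500 = 7,010 kg; Δv = 459×9.80665×ln(3.782) = 4501.3×1.3302 ≈ 5987 m/s.
Total Δv = 3050 + 5987 = 9037 m/s.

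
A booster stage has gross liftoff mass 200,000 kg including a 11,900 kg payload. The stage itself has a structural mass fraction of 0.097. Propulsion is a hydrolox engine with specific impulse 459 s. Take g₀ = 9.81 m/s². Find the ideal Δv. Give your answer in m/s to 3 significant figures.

Δv ≈ 8520 m/s

Stage wet mass = m₀ − payload = 200,000 − 11,900 = 188,100 kg.
Stage dry mass = ε × stage wet mass = 0.097 × 188,100 = 18,245.7 kg.
Burnout mass m_f = stage dry + payload = 18,245.7 + 11,900 = 30,145.7 kg.
v_e = Isp · g₀ = 459 × 9.81 = 4502.8 m/s.
Using Δv = v_e ln(m₀/m_f): Δv = v_e · ln(200,000/30,145.7) = 4502.8 × ln(6.634) = 4502.8 × 1.8923 ≈ 8521 m/s.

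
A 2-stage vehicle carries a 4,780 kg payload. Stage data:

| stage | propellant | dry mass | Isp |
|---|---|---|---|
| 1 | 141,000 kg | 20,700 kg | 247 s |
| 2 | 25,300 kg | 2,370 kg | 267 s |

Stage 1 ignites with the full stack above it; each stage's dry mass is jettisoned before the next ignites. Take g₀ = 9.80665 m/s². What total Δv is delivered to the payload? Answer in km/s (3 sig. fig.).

Ignition mass of stage 1 = 141,000+20,700 + 25,300+2,370 + 4,780 = 194,150 kg.
Stage 1: m₀ = 194,150 kg, m_f = 194,150 − 141,000 = 53,150 kg; Δv = 247×9.80665×ln(3.653) = 2422.2×1.2955 ≈ 3138 m/s.
Stage 2: m₀ = 32,450 kg, m_f = 32,450 − 25,300 = 7,150 kg; Δv = 267×9.80665×ln(4.538) = 2618.4×1.5126 ≈ 3961 m/s.
Total Δv = 3138 + 3961 = 7099 m/s.

Δv ≈ 7.10 km/s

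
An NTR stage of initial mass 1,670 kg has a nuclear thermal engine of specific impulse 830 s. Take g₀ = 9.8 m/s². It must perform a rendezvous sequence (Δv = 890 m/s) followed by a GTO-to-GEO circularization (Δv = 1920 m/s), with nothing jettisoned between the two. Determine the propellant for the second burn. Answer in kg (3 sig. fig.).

propellant for the second burn ≈ 315 kg

v_e = Isp · g₀ = 830 × 9.8 = 8134.0 m/s.
After the first burn: m = 1670 × exp(−890/8134.0) = 1670 × 0.89636 = 1,496.92 kg.
After the second burn: m = 1,496.92 × exp(−1920/8134.0) = 1,496.92 × 0.78974 = 1,182.18 kg.
Second-burn propellant = 1,496.92 − 1,182.18 = 314.74 kg.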